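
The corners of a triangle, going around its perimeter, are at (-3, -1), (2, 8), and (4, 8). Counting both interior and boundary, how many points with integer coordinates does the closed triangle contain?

Using the shoelace formula, 2A = |[(-3)·8 − 2·(-1)] + [2·8 − 4·8] + [4·(-1) − (-3)·8]| = 18, so the area is 9.
Along each edge there are gcd(|Δx|,|Δy|)+1 lattice points, so counting each shared vertex once the boundary has gcd(5,9) + gcd(2,0) + gcd(7,9) = 1+2+1 = 4.
Pick's theorem gives I = A − B/2 + 1 = 9 − 4/2 + 1 = 8, so the closed region contains I + B = 8 + 4 = 12 lattice points.

12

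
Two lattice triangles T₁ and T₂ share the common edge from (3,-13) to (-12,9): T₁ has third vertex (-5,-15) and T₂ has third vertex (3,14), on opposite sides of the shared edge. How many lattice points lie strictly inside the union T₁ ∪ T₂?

289

The union is the simple quadrilateral with vertices (3,-13), (-5,-15), (-12,9), (3,14) in order.
The shoelace formula gives twice the area as |(3·(-15) − (-5)·(-13)) + ((-5)·9 − (-12)·(-15)) + ((-12)·14 − 3·9) + (3·(-13) − 3·14)| = 611, so the area is 611/2.
Along each edge there are gcd(|Δx|,|Δy|)+1 lattice points, so counting each shared vertex once the boundary has gcd(8,2) + gcd(7,24) + gcd(15,5) + gcd(0,27) = 2+1+5+27 = 35.
By Pick's theorem I = A − B/2 + 1 = 611/2 − 35/2 + 1 = 289.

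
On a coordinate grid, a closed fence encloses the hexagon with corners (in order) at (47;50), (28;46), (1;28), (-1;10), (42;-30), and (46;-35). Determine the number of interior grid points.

2495

By the shoelace formula, twice the signed area is |(47·46 − 28·50) + (28·28 − 1·46) + (1·10 − (-1)·28) + ((-1)·(-30) − 42·10) + (42·(-35) − 46·(-30)) + (46·50 − 47·(-35))| = 5003, so the area is 5003/2.
The number of boundary lattice points is Σ gcd(|Δx|,|Δy|) = gcd(19,4) + gcd(27,18) + gcd(2,18) + gcd(43,40) + gcd(4,5) + gcd(1,85) = 1+9+2+1+1+1 = 15.
By Pick's theorem A = I + B/2 − 1, so I = 5003/2 − 15/2 + 1 = 2495.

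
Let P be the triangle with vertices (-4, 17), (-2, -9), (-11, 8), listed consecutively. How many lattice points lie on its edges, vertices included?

4

Along each edge there are gcd(|Δx|,|Δy|)+1 lattice points, so counting each shared vertex once the boundary has gcd(2,26) + gcd(9,17) + gcd(7,9) = 2+1+1 = 4.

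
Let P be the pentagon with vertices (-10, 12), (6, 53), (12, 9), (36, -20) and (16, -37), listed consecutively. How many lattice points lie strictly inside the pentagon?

1467

By the shoelace formula, twice the signed area is |((-10)·53 − 6·12) + (6·9 − 12·53) + (12·(-20) − 36·9) + (36·(-37) − 16·(-20)) + (16·12 − (-10)·(-37))| = 2938, so the area is 1469.
Along each edge there are gcd(|Δx|,|Δy|)+1 lattice points, so counting each shared vertex once the boundary has gcd(16,41) + gcd(6,44) + gcd(24,29) + gcd(20,17) + gcd(26,49) = 1+2+1+1+1 = 6.
By Pick's theorem A = I + B/2 − 1, so I = 1469 − 6/2 + 1 = 1467.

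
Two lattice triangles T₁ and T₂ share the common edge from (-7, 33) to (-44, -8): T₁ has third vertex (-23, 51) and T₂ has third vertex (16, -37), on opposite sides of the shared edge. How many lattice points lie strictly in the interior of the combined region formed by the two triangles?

The union is the simple quadrilateral with vertices (-7, 33), (-23, 51), (-44, -8), (16, -37) in order.
By the shoelace formula, twice the signed area is |[(-7)·51 − (-23)·33] + [(-23)·(-8) − (-44)·51] + [(-44)·(-37) − 16·(-8)] + [16·33 − (-7)·(-37)]| = 4855, so the area is 4855/2.
Summing gcd(|Δx|,|Δy|) over the edges gives the boundary count: gcd(16,18) + gcd(21,59) + gcd(60,29) + gcd(23,70) = 2+1+1+1 = 5.
By Pick's theorem I = A − B/2 + 1 = 4855/2 − 5/2 + 1 = 2426.

2426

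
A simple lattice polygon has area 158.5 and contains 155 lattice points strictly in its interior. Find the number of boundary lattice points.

Pick's theorem gives A = I + B/2 − 1, so B = 2(A − I + 1) = 2(158.5 − 155 + 1) = 9.

9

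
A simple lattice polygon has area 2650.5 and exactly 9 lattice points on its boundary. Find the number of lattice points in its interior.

From Pick's theorem, I = A − B/2 + 1 = 2650.5 − 9/2 + 1 = 2647.

2647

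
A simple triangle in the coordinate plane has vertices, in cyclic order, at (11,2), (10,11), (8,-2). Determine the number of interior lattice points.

Using the shoelace formula, 2A = |[11·11 − 10·2] + [10·(-2) − 8·11] + [8·2 − 11·(-2)]| = 31, so the area is 31/2.
Summing gcd(|Δx|,|Δy|) over the edges gives the boundary count: gcd(1,9) + gcd(2,13) + gcd(3,4) = 1+1+1 = 3.
By Pick's theorem A = I + B/2 − 1, so I = 31/2 − 3/2 + 1 = 15.

15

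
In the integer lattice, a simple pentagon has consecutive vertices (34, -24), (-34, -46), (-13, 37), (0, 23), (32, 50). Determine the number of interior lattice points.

The shoelace formula gives twice the area as |[34·(-46) − (-34)·(-24)] + [(-34)·37 − (-13)·(-46)] + [(-13)·23 − 0·37] + [0·50 − 32·23] + [32·(-24) − 34·50]| = 7739, so the area is 7739/2.
The number of boundary lattice points is Σ gcd(|Δx|,|Δy|) = gcd(68,22) + gcd(21,83) + gcd(13,14) + gcd(32,27) + gcd(2,74) = 2+1+1+1+2 = 7.
Pick's theorem gives I = A − B/2 + 1 = 7739/2 − 7/2 + 1 = 3867.

3867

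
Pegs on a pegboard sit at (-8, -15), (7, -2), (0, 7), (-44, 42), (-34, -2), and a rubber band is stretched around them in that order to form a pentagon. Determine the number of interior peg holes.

1236

The shoelace formula gives twice the area as |((-8)·(-2) − 7·(-15)) + (7·7 − 0·(-2)) + (0·42 − (-44)·7) + ((-44)·(-2) − (-34)·42) + ((-34)·(-15) − (-8)·(-2))| = 2488, so the area is 1244.
Summing gcd(|Δx|,|Δy|) over the edges gives the boundary count: gcd(15,13) + gcd(7,9) + gcd(44,35) + gcd(10,44) + gcd(26,13) = 1+1+1+2+13 = 18.
By Pick's theorem A = I + B/2 − 1, so I = 1244 − 18/2 + 1 = 1236.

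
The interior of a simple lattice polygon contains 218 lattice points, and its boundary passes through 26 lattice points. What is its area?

230

Pick's theorem states A = I + B/2 − 1, so A = 218 + 26/2 − 1 = 230.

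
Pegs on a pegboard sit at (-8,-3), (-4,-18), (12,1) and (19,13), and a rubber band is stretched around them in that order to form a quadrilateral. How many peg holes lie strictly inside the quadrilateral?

By the shoelace formula, twice the signed area is |[(-8)·(-18) − (-4)·(-3)] + [(-4)·1 − 12·(-18)] + [12·13 − 19·1] + [19·(-3) − (-8)·13]| = 528, so the area is 264.
Summing gcd(|Δx|,|Δy|) over the edges gives the boundary count: gcd(4,15) + gcd(16,19) + gcd(7,12) + gcd(27,16) = 1+1+1+1 = 4.
Pick's theorem gives I = A − B/2 + 1 = 264 − 4/2 + 1 = 263.

263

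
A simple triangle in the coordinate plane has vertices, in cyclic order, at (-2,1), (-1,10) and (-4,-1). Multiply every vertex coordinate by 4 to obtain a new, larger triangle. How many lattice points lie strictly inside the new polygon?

121

Using the shoelace formula, 2A = |((-2)·10 − (-1)·1) + ((-1)·(-1) − (-4)·10) + ((-4)·1 − (-2)·(-1))| = 16, so the area is 8.
Along each edge there are gcd(|Δx|,|Δy|)+1 lattice points, so counting each shared vertex once the boundary has gcd(1,9) + gcd(3,11) + gcd(2,2) = 1+1+2 = 4.
Scaling by 4 multiplies the area by 4² = 16 (so the new area is 128) and multiplies the boundary lattice-point count by 4, giving 16.
By Pick's theorem, the interior count of the dilated polygon is 128 − 16/2 + 1 = 121.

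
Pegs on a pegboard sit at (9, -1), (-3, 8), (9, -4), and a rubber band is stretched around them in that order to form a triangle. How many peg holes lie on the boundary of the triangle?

Summing gcd(|Δx|,|Δy|) over the edges gives the boundary count: gcd(12,9) + gcd(12,12) + gcd(0,3) = 3+12+3 = 18.

18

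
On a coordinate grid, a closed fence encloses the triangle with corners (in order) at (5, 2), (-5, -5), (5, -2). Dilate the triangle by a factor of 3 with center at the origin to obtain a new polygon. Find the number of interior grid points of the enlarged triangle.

172

Using the shoelace formula, 2A = |(5·(-5) − (-5)·2) + ((-5)·(-2) − 5·(-5)) + (5·2 − 5·(-2))| = 40, so the area is 20.
The number of boundary lattice points is Σ gcd(|Δx|,|Δy|) = gcd(10,7) + gcd(10,3) + gcd(0,4) = 1+1+4 = 6.
Scaling by 3 multiplies the area by 3² = 9 (so the new area is 180) and multiplies the boundary lattice-point count by 3, giving 18.
By Pick's theorem, the interior count of the dilated polygon is 180 − 18/2 + 1 = 172.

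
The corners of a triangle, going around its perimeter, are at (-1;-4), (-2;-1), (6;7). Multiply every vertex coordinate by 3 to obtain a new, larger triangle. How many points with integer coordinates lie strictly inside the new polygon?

130

By the shoelace formula, twice the signed area is |[(-1)·(-1) − (-2)·(-4)] + [(-2)·7 − 6·(-1)] + [6·(-4) − (-1)·7]| = 32, so the area is 16.
Along each edge there are gcd(|Δx|,|Δy|)+1 lattice points, so counting each shared vertex once the boundary has gcd(1,3) + gcd(8,8) + gcd(7,11) = 1+8+1 = 10.
Scaling by 3 multiplies the area by 3² = 9 (so the new area is 144) and multiplies the boundary lattice-point count by 3, giving 30.
By Pick's theorem, the interior count of the dilated polygon is 144 − 30/2 + 1 = 130.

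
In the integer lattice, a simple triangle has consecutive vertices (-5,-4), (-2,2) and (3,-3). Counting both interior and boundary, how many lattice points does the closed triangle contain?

By the shoelace formula, twice the signed area is |[(-5)·2 − (-2)·(-4)] + [(-2)·(-3) − 3·2] + [3·(-4) − (-5)·(-3)]| = 45, so the area is 22.5.
The number of boundary lattice points is Σ gcd(|Δx|,|Δy|) = gcd(3,6) + gcd(5,5) + gcd(8,1) = 3+5+1 = 9.
Pick's theorem gives I = A − B/2 + 1 = 22.5 − 9/2 + 1 = 19, so the closed region contains I + B = 19 + 9 = 28 lattice points.

28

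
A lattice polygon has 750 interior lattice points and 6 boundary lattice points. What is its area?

By Pick's theorem, A = I + B/2 − 1 = 750 + 6/2 − 1 = 752.

752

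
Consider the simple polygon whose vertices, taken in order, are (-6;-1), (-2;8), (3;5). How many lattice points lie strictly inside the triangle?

27

By the shoelace formula, twice the signed area is |((-6)·8 − (-2)·(-1)) + ((-2)·5 − 3·8) + (3·(-1) − (-6)·5)| = 57, so the area is 28.5.
The number of boundary lattice points is Σ gcd(|Δx|,|Δy|) = gcd(4,9) + gcd(5,3) + gcd(9,6) = 1+1+3 = 5.
By Pick's theorem A = I + B/2 − 1, so I = 28.5 − 5/2 + 1 = 27.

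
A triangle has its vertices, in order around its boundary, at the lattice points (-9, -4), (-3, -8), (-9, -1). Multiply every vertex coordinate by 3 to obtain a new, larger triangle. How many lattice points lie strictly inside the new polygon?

73

The shoelace formula gives twice the area as |[(-9)·(-8) − (-3)·(-4)] + [(-3)·(-1) − (-9)·(-8)] + [(-9)·(-4) − (-9)·(-1)]| = 18, so the area is 9.
The number of boundary lattice points is Σ gcd(|Δx|,|Δy|) = gcd(6,4) + gcd(6,7) + gcd(0,3) = 2+1+3 = 6.
Scaling by 3 multiplies the area by 3² = 9 (so the new area is 81) and multiplies the boundary lattice-point count by 3, giving 18.
By Pick's theorem, the interior count of the dilated polygon is 81 − 18/2 + 1 = 73.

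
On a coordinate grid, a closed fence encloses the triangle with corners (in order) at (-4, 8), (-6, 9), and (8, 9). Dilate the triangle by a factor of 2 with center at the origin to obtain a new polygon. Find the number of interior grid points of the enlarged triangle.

Using the shoelace formula, 2A = |[(-4)·9 − (-6)·8] + [(-6)·9 − 8·9] + [8·8 − (-4)·9]| = 14, so the area is 7.
The number of boundary lattice points is Σ gcd(|Δx|,|Δy|) = gcd(2,1) + gcd(14,0) + gcd(12,1) = 1+14+1 = 16.
Scaling by 2 multiplies the area by 2² = 4 (so the new area is 28) and multiplies the boundary lattice-point count by 2, giving 32.
By Pick's theorem, the interior count of the dilated polygon is 28 − 32/2 + 1 = 13.

13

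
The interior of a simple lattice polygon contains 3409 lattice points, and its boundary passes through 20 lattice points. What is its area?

Pick's theorem states A = I + B/2 − 1, so A = 3409 + 20/2 − 1 = 3418.

3418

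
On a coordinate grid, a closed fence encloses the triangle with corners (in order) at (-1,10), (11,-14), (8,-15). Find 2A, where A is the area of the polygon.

84

Using the shoelace formula, 2A = |((-1)·(-14) − 11·10) + (11·(-15) − 8·(-14)) + (8·10 − (-1)·(-15))| = 84, so the area is 42.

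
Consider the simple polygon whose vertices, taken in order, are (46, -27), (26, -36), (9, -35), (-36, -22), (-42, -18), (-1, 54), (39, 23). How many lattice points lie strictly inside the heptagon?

4897

By the shoelace formula, twice the signed area is |(46·(-36) − 26·(-27)) + (26·(-35) − 9·(-36)) + (9·(-22) − (-36)·(-35)) + ((-36)·(-18) − (-42)·(-22)) + ((-42)·54 − (-1)·(-18)) + ((-1)·23 − 39·54) + (39·(-27) − 46·23)| = 9800, so the area is 4900.
Summing gcd(|Δx|,|Δy|) over the edges gives the boundary count: gcd(20,9) + gcd(17,1) + gcd(45,13) + gcd(6,4) + gcd(41,72) + gcd(40,31) + gcd(7,50) = 1+1+1+2+1+1+1 = 8.
By Pick's theorem A = I + B/2 − 1, so I = 4900 − 8/2 + 1 = 4897.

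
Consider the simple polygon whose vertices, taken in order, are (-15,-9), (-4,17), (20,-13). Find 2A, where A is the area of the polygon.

The shoelace formula gives twice the area as |[(-15)·17 − (-4)·(-9)] + [(-4)·(-13) − 20·17] + [20·(-9) − (-15)·(-13)]| = 954, so the area is 477.

954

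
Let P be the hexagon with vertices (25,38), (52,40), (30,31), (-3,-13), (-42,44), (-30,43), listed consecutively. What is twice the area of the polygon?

The shoelace formula gives twice the area as |[25·40 − 52·38] + [52·31 − 30·40] + [30·(-13) − (-3)·31] + [(-3)·44 − (-42)·(-13)] + [(-42)·43 − (-30)·44] + [(-30)·38 − 25·43]| = 4240, so the area is 2120.

4240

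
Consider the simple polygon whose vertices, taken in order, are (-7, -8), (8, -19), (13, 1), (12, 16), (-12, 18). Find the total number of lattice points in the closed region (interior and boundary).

The shoelace formula gives twice the area as |[(-7)·(-19) − 8·(-8)] + [8·1 − 13·(-19)] + [13·16 − 12·1] + [12·18 − (-12)·16] + [(-12)·(-8) − (-7)·18]| = 1278, so the area is 639.
Along each edge there are gcd(|Δx|,|Δy|)+1 lattice points, so counting each shared vertex once the boundary has gcd(15,11) + gcd(5,20) + gcd(1,15) + gcd(24,2) + gcd(5,26) = 1+5+1+2+1 = 10.
Pick's theorem gives I = A − B/2 + 1 = 639 − 10/2 + 1 = 635, so the closed region contains I + B = 635 + 10 = 645 lattice points.

645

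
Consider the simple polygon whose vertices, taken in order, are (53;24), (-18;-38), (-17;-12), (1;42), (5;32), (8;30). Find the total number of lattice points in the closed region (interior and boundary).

Using the shoelace formula, 2A = |(53·(-38) − (-18)·24) + ((-18)·(-12) − (-17)·(-38)) + ((-17)·42 − 1·(-12)) + (1·32 − 5·42) + (5·30 − 8·32) + (8·24 − 53·30)| = 4396, so the area is 2198.
The number of boundary lattice points is Σ gcd(|Δx|,|Δy|) = gcd(71,62) + gcd(1,26) + gcd(18,54) + gcd(4,10) + gcd(3,2) + gcd(45,6) = 1+1+18+2+1+3 = 26.
Pick's theorem gives I = A − B/2 + 1 = 2198 − 26/2 + 1 = 2186, so the closed region contains I + B = 2186 + 26 = 2212 lattice points.

2212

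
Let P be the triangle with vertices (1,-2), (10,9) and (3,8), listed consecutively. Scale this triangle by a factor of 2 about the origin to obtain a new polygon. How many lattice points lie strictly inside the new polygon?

Using the shoelace formula, 2A = |[1·9 − 10·(-2)] + [10·8 − 3·9] + [3·(-2) − 1·8]| = 68, so the area is 34.
Summing gcd(|Δx|,|Δy|) over the edges gives the boundary count: gcd(9,11) + gcd(7,1) + gcd(2,10) = 1+1+2 = 4.
Scaling by 2 multiplies the area by 2² = 4 (so the new area is 136) and multiplies the boundary lattice-point count by 2, giving 8.
By Pick's theorem, the interior count of the dilated polygon is 136 − 8/2 + 1 = 133.

133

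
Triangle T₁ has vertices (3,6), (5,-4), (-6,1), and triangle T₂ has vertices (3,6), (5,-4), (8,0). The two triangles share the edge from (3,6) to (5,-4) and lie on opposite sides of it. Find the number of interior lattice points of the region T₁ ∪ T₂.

The union is the simple quadrilateral with vertices (3,6), (-6,1), (5,-4), (8,0) in order.
Using the shoelace formula, 2A = |(3·1 − (-6)·6) + ((-6)·(-4) − 5·1) + (5·0 − 8·(-4)) + (8·6 − 3·0)| = 138, so the area is 69.
The number of boundary lattice points is Σ gcd(|Δx|,|Δy|) = gcd(9,5) + gcd(11,5) + gcd(3,4) + gcd(5,6) = 1+1+1+1 = 4.
By Pick's theorem I = A − B/2 + 1 = 69 − 4/2 + 1 = 68.

68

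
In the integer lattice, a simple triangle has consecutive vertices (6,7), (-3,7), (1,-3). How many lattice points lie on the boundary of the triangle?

16

The number of boundary lattice points is Σ gcd(|Δx|,|Δy|) = gcd(9,0) + gcd(4,10) + gcd(5,10) = 9+2+5 = 16.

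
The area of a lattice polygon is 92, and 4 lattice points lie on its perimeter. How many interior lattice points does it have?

91

From Pick's theorem, I = A − B/2 + 1 = 92 − 4/2 + 1 = 91.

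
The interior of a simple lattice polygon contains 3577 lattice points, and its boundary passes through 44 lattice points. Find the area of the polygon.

Pick's theorem states A = I + B/2 − 1, so A = 3577 + 44/2 − 1 = 3598.

3598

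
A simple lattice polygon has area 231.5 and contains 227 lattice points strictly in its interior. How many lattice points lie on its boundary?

Pick's theorem gives A = I + B/2 − 1, so B = 2(A − I + 1) = 2(231.5 − 227 + 1) = 11.

11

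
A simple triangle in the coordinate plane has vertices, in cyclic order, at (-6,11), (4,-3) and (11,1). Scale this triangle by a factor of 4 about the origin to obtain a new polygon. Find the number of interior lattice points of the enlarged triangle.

Using the shoelace formula, 2A = |[(-6)·(-3) − 4·11] + [4·1 − 11·(-3)] + [11·11 − (-6)·1]| = 138, so the area is 69.
The number of boundary lattice points is Σ gcd(|Δx|,|Δy|) = gcd(10,14) + gcd(7,4) + gcd(17,10) = 2+1+1 = 4.
Scaling by 4 multiplies the area by 4² = 16 (so the new area is 1104) and multiplies the boundary lattice-point count by 4, giving 16.
By Pick's theorem, the interior count of the dilated polygon is 1104 − 16/2 + 1 = 1097.

1097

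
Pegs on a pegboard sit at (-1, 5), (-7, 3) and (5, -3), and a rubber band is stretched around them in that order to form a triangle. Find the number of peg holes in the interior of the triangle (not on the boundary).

26

The shoelace formula gives twice the area as |((-1)·3 − (-7)·5) + ((-7)·(-3) − 5·3) + (5·5 − (-1)·(-3))| = 60, so the area is 30.
Summing gcd(|Δx|,|Δy|) over the edges gives the boundary count: gcd(6,2) + gcd(12,6) + gcd(6,8) = 2+6+2 = 10.
By Pick's theorem A = I + B/2 − 1, so I = 30 − 10/2 + 1 = 26.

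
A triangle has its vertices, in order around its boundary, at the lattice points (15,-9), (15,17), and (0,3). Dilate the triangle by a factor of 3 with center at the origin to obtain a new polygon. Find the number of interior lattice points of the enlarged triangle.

1711

Using the shoelace formula, 2A = |(15·17 − 15·(-9)) + (15·3 − 0·17) + (0·(-9) − 15·3)| = 390, so the area is 195.
Summing gcd(|Δx|,|Δy|) over the edges gives the boundary count: gcd(0,26) + gcd(15,14) + gcd(15,12) = 26+1+3 = 30.
Scaling by 3 multiplies the area by 3² = 9 (so the new area is 1755) and multiplies the boundary lattice-point count by 3, giving 90.
By Pick's theorem, the interior count of the dilated polygon is 1755 − 90/2 + 1 = 1711.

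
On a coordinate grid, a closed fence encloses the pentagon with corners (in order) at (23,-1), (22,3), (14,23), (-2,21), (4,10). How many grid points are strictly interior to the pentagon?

By the shoelace formula, twice the signed area is |(23·3 − 22·(-1)) + (22·23 − 14·3) + (14·21 − (-2)·23) + ((-2)·10 − 4·21) + (4·(-1) − 23·10)| = 557, so the area is 557/2.
The number of boundary lattice points is Σ gcd(|Δx|,|Δy|) = gcd(1,4) + gcd(8,20) + gcd(16,2) + gcd(6,11) + gcd(19,11) = 1+4+2+1+1 = 9.
By Pick's theorem A = I + B/2 − 1, so I = 557/2 − 9/2 + 1 = 275.

275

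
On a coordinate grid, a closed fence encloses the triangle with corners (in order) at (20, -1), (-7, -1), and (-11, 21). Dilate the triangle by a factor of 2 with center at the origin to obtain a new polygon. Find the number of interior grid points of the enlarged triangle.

By the shoelace formula, twice the signed area is |[20·(-1) − (-7)·(-1)] + [(-7)·21 − (-11)·(-1)] + [(-11)·(-1) − 20·21]| = 594, so the area is 297.
Along each edge there are gcd(|Δx|,|Δy|)+1 lattice points, so counting each shared vertex once the boundary has gcd(27,0) + gcd(4,22) + gcd(31,22) = 27+2+1 = 30.
Scaling by 2 multiplies the area by 2² = 4 (so the new area is 1188) and multiplies the boundary lattice-point count by 2, giving 60.
By Pick's theorem, the interior count of the dilated polygon is 1188 − 60/2 + 1 = 1159.

1159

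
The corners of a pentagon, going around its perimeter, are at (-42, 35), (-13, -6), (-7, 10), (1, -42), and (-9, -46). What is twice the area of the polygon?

The shoelace formula gives twice the area as |((-42)·(-6) − (-13)·35) + ((-13)·10 − (-7)·(-6)) + ((-7)·(-42) − 1·10) + (1·(-46) − (-9)·(-42)) + ((-9)·35 − (-42)·(-46))| = 1852, so the area is 926.

1852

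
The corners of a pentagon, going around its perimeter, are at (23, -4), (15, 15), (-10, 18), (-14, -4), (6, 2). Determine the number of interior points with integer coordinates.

519

The shoelace formula gives twice the area as |[23·15 − 15·(-4)] + [15·18 − (-10)·15] + [(-10)·(-4) − (-14)·18] + [(-14)·2 − 6·(-4)] + [6·(-4) − 23·2]| = 1043, so the area is 521.5.
Summing gcd(|Δx|,|Δy|) over the edges gives the boundary count: gcd(8,19) + gcd(25,3) + gcd(4,22) + gcd(20,6) + gcd(17,6) = 1+1+2+2+1 = 7.
By Pick's theorem A = I + B/2 − 1, so I = 521.5 − 7/2 + 1 = 519.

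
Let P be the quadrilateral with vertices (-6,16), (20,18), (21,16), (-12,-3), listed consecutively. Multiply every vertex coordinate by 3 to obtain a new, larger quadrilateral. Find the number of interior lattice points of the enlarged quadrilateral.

2545

Using the shoelace formula, 2A = |((-6)·18 − 20·16) + (20·16 − 21·18) + (21·(-3) − (-12)·16) + ((-12)·16 − (-6)·(-3))| = 567, so the area is 283.5.
Summing gcd(|Δx|,|Δy|) over the edges gives the boundary count: gcd(26,2) + gcd(1,2) + gcd(33,19) + gcd(6,19) = 2+1+1+1 = 5.
Scaling by 3 multiplies the area by 3² = 9 (so the new area is 5103/2) and multiplies the boundary lattice-point count by 3, giving 15.
By Pick's theorem, the interior count of the dilated polygon is 5103/2 − 15/2 + 1 = 2545.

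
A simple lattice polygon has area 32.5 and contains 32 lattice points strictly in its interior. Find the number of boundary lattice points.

3

Pick's theorem gives A = I + B/2 − 1, so B = 2(A − I + 1) = 2(32.5 − 32 + 1) = 3.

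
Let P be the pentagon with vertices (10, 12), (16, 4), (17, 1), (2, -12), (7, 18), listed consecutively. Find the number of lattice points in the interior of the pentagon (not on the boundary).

188

The shoelace formula gives twice the area as |[10·4 − 16·12] + [16·1 − 17·4] + [17·(-12) − 2·1] + [2·18 − 7·(-12)] + [7·12 − 10·18]| = 386, so the area is 193.
The number of boundary lattice points is Σ gcd(|Δx|,|Δy|) = gcd(6,8) + gcd(1,3) + gcd(15,13) + gcd(5,30) + gcd(3,6) = 2+1+1+5+3 = 12.
Pick's theorem gives I = A − B/2 + 1 = 193 − 12/2 + 1 = 188.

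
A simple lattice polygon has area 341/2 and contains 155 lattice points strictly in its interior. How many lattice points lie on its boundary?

Pick's theorem gives A = I + B/2 − 1, so B = 2(A − I + 1) = 2(341/2 − 155 + 1) = 33.

33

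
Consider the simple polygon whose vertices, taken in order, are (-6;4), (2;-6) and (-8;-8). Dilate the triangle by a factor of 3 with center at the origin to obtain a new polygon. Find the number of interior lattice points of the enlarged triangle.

514

The shoelace formula gives twice the area as |[(-6)·(-6) − 2·4] + [2·(-8) − (-8)·(-6)] + [(-8)·4 − (-6)·(-8)]| = 116, so the area is 58.
The number of boundary lattice points is Σ gcd(|Δx|,|Δy|) = gcd(8,10) + gcd(10,2) + gcd(2,12) = 2+2+2 = 6.
Scaling by 3 multiplies the area by 3² = 9 (so the new area is 522) and multiplies the boundary lattice-point count by 3, giving 18.
By Pick's theorem, the interior count of the dilated polygon is 522 − 18/2 + 1 = 514.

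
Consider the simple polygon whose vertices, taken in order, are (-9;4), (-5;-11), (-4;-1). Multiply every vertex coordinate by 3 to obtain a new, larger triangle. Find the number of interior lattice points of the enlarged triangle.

Using the shoelace formula, 2A = |[(-9)·(-11) − (-5)·4] + [(-5)·(-1) − (-4)·(-11)] + [(-4)·4 − (-9)·(-1)]| = 55, so the area is 55/2.
The number of boundary lattice points is Σ gcd(|Δx|,|Δy|) = gcd(4,15) + gcd(1,10) + gcd(5,5) = 1+1+5 = 7.
Scaling by 3 multiplies the area by 3² = 9 (so the new area is 495/2) and multiplies the boundary lattice-point count by 3, giving 21.
By Pick's theorem, the interior count of the dilated polygon is 495/2 − 21/2 + 1 = 238.

238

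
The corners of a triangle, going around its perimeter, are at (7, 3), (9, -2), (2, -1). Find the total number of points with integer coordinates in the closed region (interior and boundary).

19

The shoelace formula gives twice the area as |(7·(-2) − 9·3) + (9·(-1) − 2·(-2)) + (2·3 − 7·(-1))| = 33, so the area is 33/2.
Summing gcd(|Δx|,|Δy|) over the edges gives the boundary count: gcd(2,5) + gcd(7,1) + gcd(5,4) = 1+1+1 = 3.
Pick's theorem gives I = A − B/2 + 1 = 33/2 − 3/2 + 1 = 16, so the closed region contains I + B = 16 + 3 = 19 lattice points.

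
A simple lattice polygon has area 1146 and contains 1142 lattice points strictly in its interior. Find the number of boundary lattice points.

10

Pick's theorem gives A = I + B/2 − 1, so B = 2(A − I + 1) = 2(1146 − 1142 + 1) = 10.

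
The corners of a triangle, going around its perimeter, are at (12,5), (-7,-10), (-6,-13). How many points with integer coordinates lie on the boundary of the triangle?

The number of boundary lattice points is Σ gcd(|Δx|,|Δy|) = gcd(19,15) + gcd(1,3) + gcd(18,18) = 1+1+18 = 20.

20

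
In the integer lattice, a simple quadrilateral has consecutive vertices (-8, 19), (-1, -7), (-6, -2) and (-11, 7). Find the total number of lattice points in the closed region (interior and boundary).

97

By the shoelace formula, twice the signed area is |[(-8)·(-7) − (-1)·19] + [(-1)·(-2) − (-6)·(-7)] + [(-6)·7 − (-11)·(-2)] + [(-11)·19 − (-8)·7]| = 182, so the area is 91.
The number of boundary lattice points is Σ gcd(|Δx|,|Δy|) = gcd(7,26) + gcd(5,5) + gcd(5,9) + gcd(3,12) = 1+5+1+3 = 10.
Pick's theorem gives I = A − B/2 + 1 = 91 − 10/2 + 1 = 87, so the closed region contains I + B = 87 + 10 = 97 lattice points.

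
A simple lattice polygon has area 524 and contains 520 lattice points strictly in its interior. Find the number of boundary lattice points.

10

Pick's theorem gives A = I + B/2 − 1, so B = 2(A − I + 1) = 2(524 − 520 + 1) = 10.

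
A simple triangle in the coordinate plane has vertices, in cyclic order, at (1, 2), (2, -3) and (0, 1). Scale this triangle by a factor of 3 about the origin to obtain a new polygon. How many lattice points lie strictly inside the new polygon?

Using the shoelace formula, 2A = |[1·(-3) − 2·2] + [2·1 − 0·(-3)] + [0·2 − 1·1]| = 6, so the area is 3.
Summing gcd(|Δx|,|Δy|) over the edges gives the boundary count: gcd(1,5) + gcd(2,4) + gcd(1,1) = 1+2+1 = 4.
Scaling by 3 multiplies the area by 3² = 9 (so the new area is 27) and multiplies the boundary lattice-point count by 3, giving 12.
By Pick's theorem, the interior count of the dilated polygon is 27 − 12/2 + 1 = 22.

22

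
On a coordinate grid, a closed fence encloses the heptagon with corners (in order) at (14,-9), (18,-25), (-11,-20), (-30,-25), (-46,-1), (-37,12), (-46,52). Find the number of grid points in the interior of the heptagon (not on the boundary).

2264

The shoelace formula gives twice the area as |[14·(-25) − 18·(-9)] + [18·(-20) − (-11)·(-25)] + [(-11)·(-25) − (-30)·(-20)] + [(-30)·(-1) − (-46)·(-25)] + [(-46)·12 − (-37)·(-1)] + [(-37)·52 − (-46)·12] + [(-46)·(-9) − 14·52]| = 4543, so the area is 2271.5.
Summing gcd(|Δx|,|Δy|) over the edges gives the boundary count: gcd(4,16) + gcd(29,5) + gcd(19,5) + gcd(16,24) + gcd(9,13) + gcd(9,40) + gcd(60,61) = 4+1+1+8+1+1+1 = 17.
Pick's theorem gives I = A − B/2 + 1 = 2271.5 − 17/2 + 1 = 2264.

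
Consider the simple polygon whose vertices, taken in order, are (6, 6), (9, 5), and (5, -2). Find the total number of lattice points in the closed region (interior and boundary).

15

Using the shoelace formula, 2A = |(6·5 − 9·6) + (9·(-2) − 5·5) + (5·6 − 6·(-2))| = 25, so the area is 25/2.
Summing gcd(|Δx|,|Δy|) over the edges gives the boundary count: gcd(3,1) + gcd(4,7) + gcd(1,8) = 1+1+1 = 3.
Pick's theorem gives I = A − B/2 + 1 = 25/2 − 3/2 + 1 = 12, so the closed region contains I + B = 12 + 3 = 15 lattice points.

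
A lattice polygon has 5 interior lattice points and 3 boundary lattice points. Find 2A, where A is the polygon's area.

By Pick's theorem, A = I + B/2 − 1 = 5 + 3/2 − 1 = 11/2.
Hence 2A = 11.

11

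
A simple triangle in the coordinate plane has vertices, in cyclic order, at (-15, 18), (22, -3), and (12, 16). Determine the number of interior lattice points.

Using the shoelace formula, 2A = |((-15)·(-3) − 22·18) + (22·16 − 12·(-3)) + (12·18 − (-15)·16)| = 493, so the area is 246.5.
The number of boundary lattice points is Σ gcd(|Δx|,|Δy|) = gcd(37,21) + gcd(10,19) + gcd(27,2) = 1+1+1 = 3.
By Pick's theorem A = I + B/2 − 1, so I = 246.5 − 3/2 + 1 = 246.

246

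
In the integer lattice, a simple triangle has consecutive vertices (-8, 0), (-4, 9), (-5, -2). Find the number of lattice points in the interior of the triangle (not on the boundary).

By the shoelace formula, twice the signed area is |((-8)·9 − (-4)·0) + ((-4)·(-2) − (-5)·9) + ((-5)·0 − (-8)·(-2))| = 35, so the area is 17.5.
Along each edge there are gcd(|Δx|,|Δy|)+1 lattice points, so counting each shared vertex once the boundary has gcd(4,9) + gcd(1,11) + gcd(3,2) = 1+1+1 = 3.
Pick's theorem gives I = A − B/2 + 1 = 17.5 − 3/2 + 1 = 17.

17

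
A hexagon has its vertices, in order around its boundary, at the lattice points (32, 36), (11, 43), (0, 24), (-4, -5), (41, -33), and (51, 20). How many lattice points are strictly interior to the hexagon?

By the shoelace formula, twice the signed area is |(32·43 − 11·36) + (11·24 − 0·43) + (0·(-5) − (-4)·24) + ((-4)·(-33) − 41·(-5)) + (41·20 − 51·(-33)) + (51·36 − 32·20)| = 5376, so the area is 2688.
Summing gcd(|Δx|,|Δy|) over the edges gives the boundary count: gcd(21,7) + gcd(11,19) + gcd(4,29) + gcd(45,28) + gcd(10,53) + gcd(19,16) = 7+1+1+1+1+1 = 12.
By Pick's theorem A = I + B/2 − 1, so I = 2688 − 12/2 + 1 = 2683.

2683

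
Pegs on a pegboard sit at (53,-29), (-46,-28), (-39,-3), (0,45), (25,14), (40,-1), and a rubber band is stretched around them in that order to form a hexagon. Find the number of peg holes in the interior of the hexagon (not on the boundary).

By the shoelace formula, twice the signed area is |[53·(-28) − (-46)·(-29)] + [(-46)·(-3) − (-39)·(-28)] + [(-39)·45 − 0·(-3)] + [0·14 − 25·45] + [25·(-1) − 40·14] + [40·(-29) − 53·(-1)]| = 8344, so the area is 4172.
Summing gcd(|Δx|,|Δy|) over the edges gives the boundary count: gcd(99,1) + gcd(7,25) + gcd(39,48) + gcd(25,31) + gcd(15,15) + gcd(13,28) = 1+1+3+1+15+1 = 22.
By Pick's theorem A = I + B/2 − 1, so I = 4172 − 22/2 + 1 = 4162.

4162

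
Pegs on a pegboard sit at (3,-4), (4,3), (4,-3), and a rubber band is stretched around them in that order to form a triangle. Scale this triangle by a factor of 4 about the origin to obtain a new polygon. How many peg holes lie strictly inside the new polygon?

33

The shoelace formula gives twice the area as |[3·3 − 4·(-4)] + [4·(-3) − 4·3] + [4·(-4) − 3·(-3)]| = 6, so the area is 3.
Summing gcd(|Δx|,|Δy|) over the edges gives the boundary count: gcd(1,7) + gcd(0,6) + gcd(1,1) = 1+6+1 = 8.
Scaling by 4 multiplies the area by 4² = 16 (so the new area is 48) and multiplies the boundary lattice-point count by 4, giving 32.
By Pick's theorem, the interior count of the dilated polygon is 48 − 32/2 + 1 = 33.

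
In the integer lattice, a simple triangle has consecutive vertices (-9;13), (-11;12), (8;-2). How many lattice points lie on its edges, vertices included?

The number of boundary lattice points is Σ gcd(|Δx|,|Δy|) = gcd(2,1) + gcd(19,14) + gcd(17,15) = 1+1+1 = 3.

3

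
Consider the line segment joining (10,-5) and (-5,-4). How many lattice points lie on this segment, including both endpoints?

The number of lattice points on a segment between lattice points is gcd(|Δx|,|Δy|) + 1 = gcd(15,1) + 1 = 1 + 1 = 2.

2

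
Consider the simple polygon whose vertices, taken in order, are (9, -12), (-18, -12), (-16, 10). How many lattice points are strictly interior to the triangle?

283

Using the shoelace formula, 2A = |(9·(-12) − (-18)·(-12)) + ((-18)·10 − (-16)·(-12)) + ((-16)·(-12) − 9·10)| = 594, so the area is 297.
Summing gcd(|Δx|,|Δy|) over the edges gives the boundary count: gcd(27,0) + gcd(2,22) + gcd(25,22) = 27+2+1 = 30.
By Pick's theorem A = I + B/2 − 1, so I = 297 − 30/2 + 1 = 283.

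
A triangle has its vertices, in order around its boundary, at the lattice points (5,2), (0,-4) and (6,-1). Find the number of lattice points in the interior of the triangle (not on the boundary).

The shoelace formula gives twice the area as |(5·(-4) − 0·2) + (0·(-1) − 6·(-4)) + (6·2 − 5·(-1))| = 21, so the area is 21/2.
Summing gcd(|Δx|,|Δy|) over the edges gives the boundary count: gcd(5,6) + gcd(6,3) + gcd(1,3) = 1+3+1 = 5.
By Pick's theorem A = I + B/2 − 1, so I = 21/2 − 5/2 + 1 = 9.

9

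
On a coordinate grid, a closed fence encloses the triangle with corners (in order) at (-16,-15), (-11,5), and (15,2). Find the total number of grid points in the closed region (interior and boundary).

272

The shoelace formula gives twice the area as |[(-16)·5 − (-11)·(-15)] + [(-11)·2 − 15·5] + [15·(-15) − (-16)·2]| = 535, so the area is 267.5.
Along each edge there are gcd(|Δx|,|Δy|)+1 lattice points, so counting each shared vertex once the boundary has gcd(5,20) + gcd(26,3) + gcd(31,17) = 5+1+1 = 7.
Pick's theorem gives I = A − B/2 + 1 = 267.5 − 7/2 + 1 = 265, so the closed region contains I + B = 265 + 7 = 272 lattice points.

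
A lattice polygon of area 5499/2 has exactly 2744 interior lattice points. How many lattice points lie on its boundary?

13

Pick's theorem gives A = I + B/2 − 1, so B = 2(A − I + 1) = 2(5499/2 − 2744 + 1) = 13.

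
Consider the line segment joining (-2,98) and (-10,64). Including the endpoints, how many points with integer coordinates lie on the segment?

3

The number of lattice points on a segment between lattice points is gcd(|Δx|,|Δy|) + 1 = gcd(8,34) + 1 = 2 + 1 = 3.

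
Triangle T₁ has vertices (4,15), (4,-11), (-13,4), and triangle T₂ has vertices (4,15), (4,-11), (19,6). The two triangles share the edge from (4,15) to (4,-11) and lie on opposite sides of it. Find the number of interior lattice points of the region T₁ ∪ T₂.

The union is the simple quadrilateral with vertices (4,15), (-13,4), (4,-11), (19,6) in order.
The shoelace formula gives twice the area as |[4·4 − (-13)·15] + [(-13)·(-11) − 4·4] + [4·6 − 19·(-11)] + [19·15 − 4·6]| = 832, so the area is 416.
Summing gcd(|Δx|,|Δy|) over the edges gives the boundary count: gcd(17,11) + gcd(17,15) + gcd(15,17) + gcd(15,9) = 1+1+1+3 = 6.
By Pick's theorem I = A − B/2 + 1 = 416 − 6/2 + 1 = 414.

414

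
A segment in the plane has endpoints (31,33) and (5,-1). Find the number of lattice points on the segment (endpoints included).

The number of lattice points on a segment between lattice points is gcd(|Δx|,|Δy|) + 1 = gcd(26,34) + 1 = 2 + 1 = 3.

3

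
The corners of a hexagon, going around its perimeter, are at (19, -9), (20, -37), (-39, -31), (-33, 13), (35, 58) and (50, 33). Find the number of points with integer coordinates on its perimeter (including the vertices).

The number of boundary lattice points is Σ gcd(|Δx|,|Δy|) = gcd(1,28) + gcd(59,6) + gcd(6,44) + gcd(68,45) + gcd(15,25) + gcd(31,42) = 1+1+2+1+5+1 = 11.

11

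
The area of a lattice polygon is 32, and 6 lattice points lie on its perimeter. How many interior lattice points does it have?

From Pick's theorem, I = A − B/2 + 1 = 32 − 6/2 + 1 = 30.

30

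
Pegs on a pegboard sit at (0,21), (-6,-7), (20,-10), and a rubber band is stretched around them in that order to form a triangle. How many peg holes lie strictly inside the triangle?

372

The shoelace formula gives twice the area as |(0·(-7) − (-6)·21) + ((-6)·(-10) − 20·(-7)) + (20·21 − 0·(-10))| = 746, so the area is 373.
Along each edge there are gcd(|Δx|,|Δy|)+1 lattice points, so counting each shared vertex once the boundary has gcd(6,28) + gcd(26,3) + gcd(20,31) = 2+1+1 = 4.
Pick's theorem gives I = A − B/2 + 1 = 373 − 4/2 + 1 = 372.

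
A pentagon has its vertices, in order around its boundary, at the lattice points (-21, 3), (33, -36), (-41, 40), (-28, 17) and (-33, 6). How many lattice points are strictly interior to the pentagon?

668

Using the shoelace formula, 2A = |[(-21)·(-36) − 33·3] + [33·40 − (-41)·(-36)] + [(-41)·17 − (-28)·40] + [(-28)·6 − (-33)·17] + [(-33)·3 − (-21)·6]| = 1344, so the area is 672.
Summing gcd(|Δx|,|Δy|) over the edges gives the boundary count: gcd(54,39) + gcd(74,76) + gcd(13,23) + gcd(5,11) + gcd(12,3) = 3+2+1+1+3 = 10.
Pick's theorem gives I = A − B/2 + 1 = 672 − 10/2 + 1 = 668.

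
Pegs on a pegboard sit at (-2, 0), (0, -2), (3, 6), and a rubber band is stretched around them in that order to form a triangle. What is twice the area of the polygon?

22

The shoelace formula gives twice the area as |((-2)·(-2) − 0·0) + (0·6 − 3·(-2)) + (3·0 − (-2)·6)| = 22, so the area is 11.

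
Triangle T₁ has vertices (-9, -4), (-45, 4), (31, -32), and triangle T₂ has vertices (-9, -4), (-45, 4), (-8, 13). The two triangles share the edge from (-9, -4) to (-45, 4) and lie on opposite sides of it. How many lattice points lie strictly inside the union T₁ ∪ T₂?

The union is the simple quadrilateral with vertices (-9, -4), (31, -32), (-45, 4), (-8, 13) in order.
The shoelace formula gives twice the area as |((-9)·(-32) − 31·(-4)) + (31·4 − (-45)·(-32)) + ((-45)·13 − (-8)·4) + ((-8)·(-4) − (-9)·13)| = 1308, so the area is 654.
The number of boundary lattice points is Σ gcd(|Δx|,|Δy|) = gcd(40,28) + gcd(76,36) + gcd(37,9) + gcd(1,17) = 4+4+1+1 = 10.
By Pick's theorem I = A − B/2 + 1 = 654 − 10/2 + 1 = 650.

650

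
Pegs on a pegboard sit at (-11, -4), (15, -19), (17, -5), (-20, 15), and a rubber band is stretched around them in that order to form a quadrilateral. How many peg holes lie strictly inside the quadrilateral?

457

The shoelace formula gives twice the area as |((-11)·(-19) − 15·(-4)) + (15·(-5) − 17·(-19)) + (17·15 − (-20)·(-5)) + ((-20)·(-4) − (-11)·15)| = 917, so the area is 458.5.
Summing gcd(|Δx|,|Δy|) over the edges gives the boundary count: gcd(26,15) + gcd(2,14) + gcd(37,20) + gcd(9,19) = 1+2+1+1 = 5.
By Pick's theorem A = I + B/2 − 1, so I = 458.5 − 5/2 + 1 = 457.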